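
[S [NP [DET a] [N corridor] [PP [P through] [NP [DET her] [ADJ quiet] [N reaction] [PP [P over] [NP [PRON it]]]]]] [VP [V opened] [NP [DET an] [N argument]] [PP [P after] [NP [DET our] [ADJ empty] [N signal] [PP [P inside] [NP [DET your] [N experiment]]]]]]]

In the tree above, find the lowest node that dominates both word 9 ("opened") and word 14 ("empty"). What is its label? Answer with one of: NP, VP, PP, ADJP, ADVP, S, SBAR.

VP

Word 9 lies under S → VP → V; word 14 lies under S → VP → PP → NP → ADJ. The lowest shared node is the VP.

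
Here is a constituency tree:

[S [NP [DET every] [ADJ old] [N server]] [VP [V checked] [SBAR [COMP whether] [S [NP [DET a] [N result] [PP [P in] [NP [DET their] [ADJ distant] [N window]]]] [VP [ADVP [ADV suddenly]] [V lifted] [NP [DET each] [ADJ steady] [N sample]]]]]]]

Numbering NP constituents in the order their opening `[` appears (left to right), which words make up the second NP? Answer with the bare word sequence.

a result in their distant window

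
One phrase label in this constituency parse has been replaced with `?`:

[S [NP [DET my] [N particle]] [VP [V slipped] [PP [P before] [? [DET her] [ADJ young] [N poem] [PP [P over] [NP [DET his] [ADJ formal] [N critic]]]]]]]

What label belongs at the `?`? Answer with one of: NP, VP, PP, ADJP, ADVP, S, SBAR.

Looking at what the `?` directly dominates — DET 'her', ADJ 'young', N 'poem', PP — this is a noun phrase (NP).

NP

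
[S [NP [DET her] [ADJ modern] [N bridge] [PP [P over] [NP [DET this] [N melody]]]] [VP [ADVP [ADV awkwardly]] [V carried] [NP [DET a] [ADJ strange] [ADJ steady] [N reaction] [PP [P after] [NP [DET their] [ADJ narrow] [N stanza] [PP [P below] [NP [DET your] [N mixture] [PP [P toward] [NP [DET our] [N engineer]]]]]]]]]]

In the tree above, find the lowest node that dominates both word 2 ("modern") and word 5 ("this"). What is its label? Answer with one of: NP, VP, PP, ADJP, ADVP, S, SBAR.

Word 2 lies under S → NP → ADJ; word 5 lies under S → NP → PP → NP → DET. The lowest shared node is the NP.

NP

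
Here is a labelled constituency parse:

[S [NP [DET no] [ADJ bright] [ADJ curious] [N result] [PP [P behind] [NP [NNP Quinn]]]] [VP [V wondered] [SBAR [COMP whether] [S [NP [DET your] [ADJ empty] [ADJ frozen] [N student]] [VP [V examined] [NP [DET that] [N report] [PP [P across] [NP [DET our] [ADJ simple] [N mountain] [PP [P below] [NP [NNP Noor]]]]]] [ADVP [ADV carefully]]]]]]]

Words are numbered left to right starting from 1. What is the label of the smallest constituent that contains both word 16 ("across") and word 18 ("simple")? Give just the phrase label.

PP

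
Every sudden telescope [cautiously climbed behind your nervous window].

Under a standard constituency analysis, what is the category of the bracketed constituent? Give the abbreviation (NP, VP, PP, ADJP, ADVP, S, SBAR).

VP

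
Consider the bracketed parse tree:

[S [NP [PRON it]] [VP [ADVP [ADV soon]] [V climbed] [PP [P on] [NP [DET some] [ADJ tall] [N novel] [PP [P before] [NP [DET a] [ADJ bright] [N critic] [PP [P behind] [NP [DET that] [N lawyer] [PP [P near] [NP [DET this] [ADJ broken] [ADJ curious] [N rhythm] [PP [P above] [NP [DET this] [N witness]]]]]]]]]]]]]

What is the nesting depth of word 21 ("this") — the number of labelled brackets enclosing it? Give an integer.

13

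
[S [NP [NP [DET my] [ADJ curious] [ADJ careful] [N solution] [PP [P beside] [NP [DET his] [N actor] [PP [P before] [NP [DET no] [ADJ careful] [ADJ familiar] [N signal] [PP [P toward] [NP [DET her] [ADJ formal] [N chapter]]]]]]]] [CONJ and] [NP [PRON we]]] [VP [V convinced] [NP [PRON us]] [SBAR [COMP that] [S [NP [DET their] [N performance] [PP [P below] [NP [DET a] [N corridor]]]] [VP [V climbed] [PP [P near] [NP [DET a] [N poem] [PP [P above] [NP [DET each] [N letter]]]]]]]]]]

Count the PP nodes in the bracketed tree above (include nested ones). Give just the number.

6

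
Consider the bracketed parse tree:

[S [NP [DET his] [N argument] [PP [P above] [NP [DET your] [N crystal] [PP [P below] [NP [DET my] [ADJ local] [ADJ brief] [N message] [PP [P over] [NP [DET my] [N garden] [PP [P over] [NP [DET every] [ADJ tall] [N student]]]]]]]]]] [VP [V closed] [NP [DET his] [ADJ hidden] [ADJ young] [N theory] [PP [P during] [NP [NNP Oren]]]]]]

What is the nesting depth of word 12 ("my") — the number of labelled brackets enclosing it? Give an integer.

9

The word sits inside DET, which is inside NP, inside PP, inside NP, inside PP, inside NP, inside PP, inside NP, inside S — 9 brackets in all.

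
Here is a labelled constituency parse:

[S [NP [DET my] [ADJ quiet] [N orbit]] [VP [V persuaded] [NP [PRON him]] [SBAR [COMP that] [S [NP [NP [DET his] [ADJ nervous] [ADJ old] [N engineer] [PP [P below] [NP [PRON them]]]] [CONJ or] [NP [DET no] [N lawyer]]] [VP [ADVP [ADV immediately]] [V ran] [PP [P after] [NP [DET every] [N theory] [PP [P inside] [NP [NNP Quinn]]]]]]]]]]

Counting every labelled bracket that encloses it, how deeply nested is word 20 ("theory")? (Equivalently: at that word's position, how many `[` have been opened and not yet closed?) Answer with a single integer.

8

Counting open brackets not yet closed at "theory": [S [VP [SBAR [S [VP [PP [NP [N = 8.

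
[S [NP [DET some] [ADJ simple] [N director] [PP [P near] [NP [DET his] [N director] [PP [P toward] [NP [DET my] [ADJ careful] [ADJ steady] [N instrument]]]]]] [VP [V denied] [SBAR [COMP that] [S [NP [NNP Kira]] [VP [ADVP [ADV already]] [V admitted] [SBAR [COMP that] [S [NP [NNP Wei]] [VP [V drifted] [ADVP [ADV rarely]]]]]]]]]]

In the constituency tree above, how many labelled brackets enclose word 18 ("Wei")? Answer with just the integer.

9

The word sits inside NNP, which is inside NP, inside S, inside SBAR, inside VP, inside S, inside SBAR, inside VP, inside S — 9 brackets in all.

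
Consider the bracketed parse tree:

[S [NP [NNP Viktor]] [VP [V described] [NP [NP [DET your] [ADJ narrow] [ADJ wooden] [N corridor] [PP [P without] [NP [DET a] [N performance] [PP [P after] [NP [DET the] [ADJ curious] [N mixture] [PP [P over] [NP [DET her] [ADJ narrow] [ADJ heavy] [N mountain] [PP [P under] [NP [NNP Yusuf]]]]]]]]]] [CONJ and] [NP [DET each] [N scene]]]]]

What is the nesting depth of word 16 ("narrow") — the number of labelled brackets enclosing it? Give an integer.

11

Path from the root down to the word: S → VP → NP → NP → PP → NP → PP → NP → PP → NP → ADJ. That is 11 enclosing brackets.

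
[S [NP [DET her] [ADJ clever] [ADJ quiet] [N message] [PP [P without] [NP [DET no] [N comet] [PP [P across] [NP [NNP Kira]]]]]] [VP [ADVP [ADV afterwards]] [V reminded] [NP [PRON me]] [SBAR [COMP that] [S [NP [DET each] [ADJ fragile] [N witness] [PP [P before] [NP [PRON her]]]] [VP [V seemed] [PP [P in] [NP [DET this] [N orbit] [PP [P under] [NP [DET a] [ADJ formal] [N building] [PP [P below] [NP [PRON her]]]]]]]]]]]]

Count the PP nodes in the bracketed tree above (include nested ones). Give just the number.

6

Scanning left to right, an opening `[PP` appears at word positions 5, 8, 17, 20, 23, 27 — 6 in total.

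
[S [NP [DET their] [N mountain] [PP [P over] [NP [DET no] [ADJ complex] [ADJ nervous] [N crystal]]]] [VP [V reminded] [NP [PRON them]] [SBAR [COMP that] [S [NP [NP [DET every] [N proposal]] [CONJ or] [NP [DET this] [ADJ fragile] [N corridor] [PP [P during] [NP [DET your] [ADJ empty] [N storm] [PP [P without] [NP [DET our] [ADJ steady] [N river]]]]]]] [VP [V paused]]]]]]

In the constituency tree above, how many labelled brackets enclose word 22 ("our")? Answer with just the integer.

Counting open brackets not yet closed at "our": [S [VP [SBAR [S [NP [NP [PP [NP [PP [NP [DET = 11.

11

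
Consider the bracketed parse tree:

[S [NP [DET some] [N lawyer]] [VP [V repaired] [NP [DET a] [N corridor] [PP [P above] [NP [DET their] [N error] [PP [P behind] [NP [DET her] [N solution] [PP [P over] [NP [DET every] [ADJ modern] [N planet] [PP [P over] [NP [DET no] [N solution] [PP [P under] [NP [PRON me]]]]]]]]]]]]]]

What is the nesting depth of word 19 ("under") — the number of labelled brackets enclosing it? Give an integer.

13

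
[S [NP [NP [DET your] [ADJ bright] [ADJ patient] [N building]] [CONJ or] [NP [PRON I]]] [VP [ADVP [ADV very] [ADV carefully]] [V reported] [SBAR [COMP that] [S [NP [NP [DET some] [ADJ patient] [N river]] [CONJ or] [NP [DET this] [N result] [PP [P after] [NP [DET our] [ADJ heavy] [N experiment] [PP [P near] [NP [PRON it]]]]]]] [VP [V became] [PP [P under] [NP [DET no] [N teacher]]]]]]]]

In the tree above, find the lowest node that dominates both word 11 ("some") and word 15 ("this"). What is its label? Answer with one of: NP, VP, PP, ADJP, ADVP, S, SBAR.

NP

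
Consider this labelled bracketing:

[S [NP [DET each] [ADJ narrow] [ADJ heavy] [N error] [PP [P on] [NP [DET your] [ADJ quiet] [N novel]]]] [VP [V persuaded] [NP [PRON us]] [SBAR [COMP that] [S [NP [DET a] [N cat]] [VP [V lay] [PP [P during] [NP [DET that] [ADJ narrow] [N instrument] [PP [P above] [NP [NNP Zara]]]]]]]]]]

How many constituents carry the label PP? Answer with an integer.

3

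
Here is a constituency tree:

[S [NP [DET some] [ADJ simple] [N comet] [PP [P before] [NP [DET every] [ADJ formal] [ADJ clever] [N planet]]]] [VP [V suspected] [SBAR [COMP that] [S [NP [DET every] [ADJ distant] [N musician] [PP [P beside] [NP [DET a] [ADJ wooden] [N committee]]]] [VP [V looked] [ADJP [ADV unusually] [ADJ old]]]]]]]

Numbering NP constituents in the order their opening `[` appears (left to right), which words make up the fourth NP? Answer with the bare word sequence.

a wooden committee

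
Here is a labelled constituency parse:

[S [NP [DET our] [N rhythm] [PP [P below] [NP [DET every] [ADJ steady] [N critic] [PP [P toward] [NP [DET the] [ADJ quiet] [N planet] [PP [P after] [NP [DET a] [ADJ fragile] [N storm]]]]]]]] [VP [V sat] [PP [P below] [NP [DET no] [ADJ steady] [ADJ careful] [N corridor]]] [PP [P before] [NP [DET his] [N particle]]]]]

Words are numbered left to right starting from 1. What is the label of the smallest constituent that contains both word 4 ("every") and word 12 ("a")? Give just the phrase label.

Both words fall inside [NP every steady critic toward the quiet planet after a fragile storm] (words 4–14), and no smaller constituent contains them both. Label: NP.

NP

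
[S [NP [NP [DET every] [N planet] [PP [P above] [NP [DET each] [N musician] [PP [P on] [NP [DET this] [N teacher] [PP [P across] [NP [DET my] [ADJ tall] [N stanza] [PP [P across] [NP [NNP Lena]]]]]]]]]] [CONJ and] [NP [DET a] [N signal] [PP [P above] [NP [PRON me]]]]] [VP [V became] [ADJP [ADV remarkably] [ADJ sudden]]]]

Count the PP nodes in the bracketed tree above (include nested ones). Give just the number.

5

The PP constituents are: [PP above each musician on this teacher across my tall stanza across Lena]; [PP on this teacher across my tall stanza across Lena]; [PP across my tall stanza across Lena]; [PP across Lena]; [PP above me]. Total: 5.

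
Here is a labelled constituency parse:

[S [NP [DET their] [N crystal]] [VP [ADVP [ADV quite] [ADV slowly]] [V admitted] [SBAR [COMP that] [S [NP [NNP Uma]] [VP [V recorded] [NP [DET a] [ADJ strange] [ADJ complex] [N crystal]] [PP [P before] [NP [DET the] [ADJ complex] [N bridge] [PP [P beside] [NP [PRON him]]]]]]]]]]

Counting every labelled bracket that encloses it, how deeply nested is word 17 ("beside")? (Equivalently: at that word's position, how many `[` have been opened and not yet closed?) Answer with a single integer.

9

Path from the root down to the word: S → VP → SBAR → S → VP → PP → NP → PP → P. That is 9 enclosing brackets.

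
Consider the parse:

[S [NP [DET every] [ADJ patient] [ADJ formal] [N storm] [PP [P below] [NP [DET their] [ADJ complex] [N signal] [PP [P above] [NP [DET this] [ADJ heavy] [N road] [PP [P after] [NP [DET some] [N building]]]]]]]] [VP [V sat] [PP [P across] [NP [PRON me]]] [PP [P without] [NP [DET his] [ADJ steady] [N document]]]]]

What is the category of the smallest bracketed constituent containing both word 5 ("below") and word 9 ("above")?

PP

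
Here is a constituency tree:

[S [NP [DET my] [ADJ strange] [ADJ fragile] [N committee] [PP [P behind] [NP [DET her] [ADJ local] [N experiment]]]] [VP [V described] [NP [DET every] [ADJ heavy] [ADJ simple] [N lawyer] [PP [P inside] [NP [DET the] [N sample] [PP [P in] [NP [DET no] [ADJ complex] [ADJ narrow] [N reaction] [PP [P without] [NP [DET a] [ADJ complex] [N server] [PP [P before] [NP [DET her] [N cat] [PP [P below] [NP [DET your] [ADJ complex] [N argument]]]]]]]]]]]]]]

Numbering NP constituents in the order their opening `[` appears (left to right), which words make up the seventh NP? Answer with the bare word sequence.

her cat below your complex argument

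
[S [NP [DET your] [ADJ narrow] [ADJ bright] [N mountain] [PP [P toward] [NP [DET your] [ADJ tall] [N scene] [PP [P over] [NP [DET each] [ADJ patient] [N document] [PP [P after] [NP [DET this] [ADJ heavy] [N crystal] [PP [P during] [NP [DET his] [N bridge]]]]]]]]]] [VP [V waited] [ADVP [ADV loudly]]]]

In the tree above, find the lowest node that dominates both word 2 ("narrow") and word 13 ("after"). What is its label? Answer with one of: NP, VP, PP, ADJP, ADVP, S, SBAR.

Both words fall inside [NP your narrow bright mountain toward your tall scene over each patient document after this heavy crystal during his bridge] (words 1–19), and no smaller constituent contains them both. Label: NP.

NP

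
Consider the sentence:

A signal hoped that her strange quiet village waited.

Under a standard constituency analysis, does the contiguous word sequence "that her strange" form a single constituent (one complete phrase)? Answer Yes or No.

No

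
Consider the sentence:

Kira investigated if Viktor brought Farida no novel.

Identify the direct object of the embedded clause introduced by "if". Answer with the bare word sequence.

no novel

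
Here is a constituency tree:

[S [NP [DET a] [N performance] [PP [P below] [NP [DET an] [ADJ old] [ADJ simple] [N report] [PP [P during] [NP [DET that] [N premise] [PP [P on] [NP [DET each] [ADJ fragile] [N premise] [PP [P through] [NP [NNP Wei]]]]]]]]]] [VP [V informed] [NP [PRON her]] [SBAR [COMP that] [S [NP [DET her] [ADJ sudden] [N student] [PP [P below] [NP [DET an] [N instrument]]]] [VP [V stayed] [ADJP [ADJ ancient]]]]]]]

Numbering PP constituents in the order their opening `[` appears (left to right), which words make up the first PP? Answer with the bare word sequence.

In left-to-right order the PP constituents are "below an old simple report during that premise on each fragile premise through Wei"; "during that premise on each fragile premise through Wei"; "on each fragile premise through Wei"; "through Wei"; "below an instrument". Number 1 is "below an old simple report during that premise on each fragile premise through Wei".

below an old simple report during that premise on each fragile premise through Wei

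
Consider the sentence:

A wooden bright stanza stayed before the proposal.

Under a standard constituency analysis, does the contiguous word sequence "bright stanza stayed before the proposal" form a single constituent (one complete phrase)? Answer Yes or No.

No

"bright" belongs to the noun phrase "a wooden bright stanza" while "proposal" belongs to the verb phrase "stayed before the proposal"; a span that runs across that boundary is not a single phrase.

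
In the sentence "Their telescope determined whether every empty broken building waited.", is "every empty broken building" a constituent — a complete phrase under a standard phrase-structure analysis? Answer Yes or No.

Yes

These words form the whole noun phrase headed by "building", so yes — one constituent.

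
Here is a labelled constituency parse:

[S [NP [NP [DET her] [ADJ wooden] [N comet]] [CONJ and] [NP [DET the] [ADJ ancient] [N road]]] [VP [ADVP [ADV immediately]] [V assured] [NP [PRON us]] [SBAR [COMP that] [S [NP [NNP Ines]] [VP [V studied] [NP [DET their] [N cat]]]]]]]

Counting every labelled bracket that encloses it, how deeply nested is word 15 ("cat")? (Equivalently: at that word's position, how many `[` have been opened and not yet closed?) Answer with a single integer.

7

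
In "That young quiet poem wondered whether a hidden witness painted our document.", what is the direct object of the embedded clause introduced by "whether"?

Within the embedded clause introduced by "whether", the direct object of "painted" is "our document".

our document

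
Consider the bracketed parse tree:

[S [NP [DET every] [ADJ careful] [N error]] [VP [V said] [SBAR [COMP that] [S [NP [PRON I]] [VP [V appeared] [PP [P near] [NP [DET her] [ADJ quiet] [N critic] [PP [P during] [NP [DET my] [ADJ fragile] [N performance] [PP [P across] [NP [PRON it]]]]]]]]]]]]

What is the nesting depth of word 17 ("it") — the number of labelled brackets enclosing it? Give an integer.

12

Path from the root down to the word: S → VP → SBAR → S → VP → PP → NP → PP → NP → PP → NP → PRON. That is 12 enclosing brackets.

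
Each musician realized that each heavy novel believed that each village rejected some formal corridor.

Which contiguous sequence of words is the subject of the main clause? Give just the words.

each musician

The subject of the main clause is the NP immediately before the verb "realized": "each musician".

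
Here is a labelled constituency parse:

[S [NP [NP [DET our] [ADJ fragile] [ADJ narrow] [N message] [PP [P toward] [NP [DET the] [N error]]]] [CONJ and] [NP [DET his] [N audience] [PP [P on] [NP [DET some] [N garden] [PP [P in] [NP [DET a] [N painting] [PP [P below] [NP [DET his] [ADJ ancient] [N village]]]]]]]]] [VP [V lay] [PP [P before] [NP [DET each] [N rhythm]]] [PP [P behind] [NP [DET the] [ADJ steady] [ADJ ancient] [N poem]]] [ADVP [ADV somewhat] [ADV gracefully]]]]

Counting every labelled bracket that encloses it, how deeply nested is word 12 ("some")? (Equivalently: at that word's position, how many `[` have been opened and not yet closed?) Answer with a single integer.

Counting open brackets not yet closed at "some": [S [NP [NP [PP [NP [DET = 6.

6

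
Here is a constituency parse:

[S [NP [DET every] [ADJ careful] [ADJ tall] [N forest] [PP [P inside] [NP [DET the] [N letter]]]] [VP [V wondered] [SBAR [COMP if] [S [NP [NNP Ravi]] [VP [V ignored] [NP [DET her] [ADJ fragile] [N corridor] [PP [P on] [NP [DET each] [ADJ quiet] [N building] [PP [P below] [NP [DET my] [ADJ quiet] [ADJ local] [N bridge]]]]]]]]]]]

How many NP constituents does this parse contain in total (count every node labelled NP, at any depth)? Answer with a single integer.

6

Scanning left to right, an opening `[NP` appears at word positions 1, 6, 10, 12, 16, 20 — 6 in total.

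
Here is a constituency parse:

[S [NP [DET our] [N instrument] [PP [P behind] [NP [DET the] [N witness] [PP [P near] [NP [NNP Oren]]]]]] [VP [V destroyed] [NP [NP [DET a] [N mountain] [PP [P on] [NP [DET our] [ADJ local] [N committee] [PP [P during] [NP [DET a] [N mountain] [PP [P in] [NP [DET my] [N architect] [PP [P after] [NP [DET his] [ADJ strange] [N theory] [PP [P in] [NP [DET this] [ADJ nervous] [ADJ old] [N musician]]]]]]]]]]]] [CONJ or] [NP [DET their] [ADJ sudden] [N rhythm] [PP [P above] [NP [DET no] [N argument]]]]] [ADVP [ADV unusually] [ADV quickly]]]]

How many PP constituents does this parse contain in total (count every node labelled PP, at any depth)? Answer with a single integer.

8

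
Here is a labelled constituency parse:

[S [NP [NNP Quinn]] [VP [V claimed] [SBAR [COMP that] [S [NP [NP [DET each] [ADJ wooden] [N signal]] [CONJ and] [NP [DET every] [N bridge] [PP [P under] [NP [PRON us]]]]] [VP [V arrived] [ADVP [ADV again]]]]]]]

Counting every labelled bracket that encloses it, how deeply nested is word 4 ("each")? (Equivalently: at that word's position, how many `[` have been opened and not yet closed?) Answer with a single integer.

7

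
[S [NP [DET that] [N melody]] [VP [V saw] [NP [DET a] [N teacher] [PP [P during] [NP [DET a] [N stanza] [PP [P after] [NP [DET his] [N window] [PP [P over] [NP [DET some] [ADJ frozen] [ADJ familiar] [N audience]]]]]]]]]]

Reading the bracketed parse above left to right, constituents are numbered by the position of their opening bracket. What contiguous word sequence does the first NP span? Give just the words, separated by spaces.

that melody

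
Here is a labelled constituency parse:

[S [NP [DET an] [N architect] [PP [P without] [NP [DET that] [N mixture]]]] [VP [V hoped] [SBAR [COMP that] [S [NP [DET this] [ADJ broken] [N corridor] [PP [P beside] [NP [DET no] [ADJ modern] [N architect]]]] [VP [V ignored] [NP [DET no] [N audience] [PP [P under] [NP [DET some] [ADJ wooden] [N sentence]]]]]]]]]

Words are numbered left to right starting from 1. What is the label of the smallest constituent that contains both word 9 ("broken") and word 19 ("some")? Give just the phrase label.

Both words fall inside [S this broken corridor beside no modern architect ignored no audience under some wooden sentence] (words 8–21), and no smaller constituent contains them both. Label: S.

S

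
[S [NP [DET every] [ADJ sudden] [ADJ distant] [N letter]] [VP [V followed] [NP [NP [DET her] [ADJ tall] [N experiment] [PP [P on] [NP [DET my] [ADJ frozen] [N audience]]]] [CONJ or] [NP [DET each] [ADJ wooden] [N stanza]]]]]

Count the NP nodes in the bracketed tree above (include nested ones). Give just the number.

5

Listing each NP by its span: [NP every sudden distant letter]; [NP her tall experiment on my frozen audience or each wooden stanza]; [NP her tall experiment on my frozen audience]; [NP my frozen audience]; [NP each wooden stanza] — that makes 5.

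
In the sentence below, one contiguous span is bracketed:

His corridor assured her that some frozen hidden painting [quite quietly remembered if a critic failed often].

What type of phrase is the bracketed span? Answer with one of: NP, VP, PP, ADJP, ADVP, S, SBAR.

The bracketed span "quite quietly remembered if a critic failed often" is headed by "remembered", making it a verb phrase (VP).

VP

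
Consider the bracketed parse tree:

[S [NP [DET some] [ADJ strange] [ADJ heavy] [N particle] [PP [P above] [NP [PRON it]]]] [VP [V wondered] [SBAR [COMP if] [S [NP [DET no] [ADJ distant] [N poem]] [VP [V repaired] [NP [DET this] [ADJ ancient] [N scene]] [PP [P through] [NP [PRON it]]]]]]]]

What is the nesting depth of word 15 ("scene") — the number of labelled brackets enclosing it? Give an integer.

7

Path from the root down to the word: S → VP → SBAR → S → VP → NP → N. That is 7 enclosing brackets.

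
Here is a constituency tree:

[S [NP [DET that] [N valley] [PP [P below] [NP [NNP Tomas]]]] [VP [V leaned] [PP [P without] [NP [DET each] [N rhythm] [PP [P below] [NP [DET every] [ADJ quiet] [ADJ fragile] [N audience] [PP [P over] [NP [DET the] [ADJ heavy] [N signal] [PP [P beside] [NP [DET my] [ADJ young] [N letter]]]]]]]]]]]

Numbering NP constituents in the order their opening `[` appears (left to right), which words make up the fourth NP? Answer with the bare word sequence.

every quiet fragile audience over the heavy signal beside my young letter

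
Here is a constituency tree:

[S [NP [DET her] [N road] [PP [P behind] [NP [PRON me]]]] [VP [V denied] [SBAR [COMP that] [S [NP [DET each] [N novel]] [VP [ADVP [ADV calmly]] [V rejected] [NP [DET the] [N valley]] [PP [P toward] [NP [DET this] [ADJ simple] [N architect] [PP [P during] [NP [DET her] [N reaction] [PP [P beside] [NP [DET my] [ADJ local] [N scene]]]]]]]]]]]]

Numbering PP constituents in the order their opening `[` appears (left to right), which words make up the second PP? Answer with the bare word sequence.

toward this simple architect during her reaction beside my local scene

Opening `[PP` markers occur at word positions 3, 13, 17, 20; the second of these opens the constituent [PP toward this simple architect during her reaction beside my local scene].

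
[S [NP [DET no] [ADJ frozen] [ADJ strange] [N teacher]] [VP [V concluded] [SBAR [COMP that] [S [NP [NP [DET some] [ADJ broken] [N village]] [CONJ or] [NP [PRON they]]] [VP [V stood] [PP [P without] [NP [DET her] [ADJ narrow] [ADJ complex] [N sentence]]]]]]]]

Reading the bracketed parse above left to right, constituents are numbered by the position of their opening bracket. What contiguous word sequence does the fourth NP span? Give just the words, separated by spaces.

The NP opening brackets appear, in order, over: "no frozen strange teacher"; "some broken village or they"; "some broken village"; "they"; "her narrow complex sentence". The fourth one spans "they".

they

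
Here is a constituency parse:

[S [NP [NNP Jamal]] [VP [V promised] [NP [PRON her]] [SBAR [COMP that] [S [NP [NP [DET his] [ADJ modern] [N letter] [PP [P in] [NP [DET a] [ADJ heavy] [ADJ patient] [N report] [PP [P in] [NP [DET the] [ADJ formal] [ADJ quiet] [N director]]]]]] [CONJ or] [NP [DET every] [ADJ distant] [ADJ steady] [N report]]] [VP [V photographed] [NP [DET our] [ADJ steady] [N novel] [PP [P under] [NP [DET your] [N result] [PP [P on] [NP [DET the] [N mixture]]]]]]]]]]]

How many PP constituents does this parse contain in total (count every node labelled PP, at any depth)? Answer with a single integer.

4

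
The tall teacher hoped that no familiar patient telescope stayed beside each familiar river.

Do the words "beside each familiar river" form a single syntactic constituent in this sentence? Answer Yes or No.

Yes

These words form the whole prepositional phrase headed by "beside", so yes — one constituent.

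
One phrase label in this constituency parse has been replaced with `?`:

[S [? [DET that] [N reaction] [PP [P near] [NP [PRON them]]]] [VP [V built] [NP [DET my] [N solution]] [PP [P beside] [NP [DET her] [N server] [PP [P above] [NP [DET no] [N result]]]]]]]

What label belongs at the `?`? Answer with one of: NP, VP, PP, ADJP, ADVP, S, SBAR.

A constituent whose immediate children are DET 'that', N 'reaction', PP is a noun phrase: NP.

NP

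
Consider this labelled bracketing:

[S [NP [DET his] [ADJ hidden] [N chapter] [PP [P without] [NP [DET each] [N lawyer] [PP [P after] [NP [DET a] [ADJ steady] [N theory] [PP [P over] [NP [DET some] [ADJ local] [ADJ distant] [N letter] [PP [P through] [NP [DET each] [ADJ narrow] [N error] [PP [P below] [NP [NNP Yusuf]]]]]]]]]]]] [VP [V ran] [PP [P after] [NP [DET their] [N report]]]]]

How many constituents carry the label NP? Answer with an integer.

7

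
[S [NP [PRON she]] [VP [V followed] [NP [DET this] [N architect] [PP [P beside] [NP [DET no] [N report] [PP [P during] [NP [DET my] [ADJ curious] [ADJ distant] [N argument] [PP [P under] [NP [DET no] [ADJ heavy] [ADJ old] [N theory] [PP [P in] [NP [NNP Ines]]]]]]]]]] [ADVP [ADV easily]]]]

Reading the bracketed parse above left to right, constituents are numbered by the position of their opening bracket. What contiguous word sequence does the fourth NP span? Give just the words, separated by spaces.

In left-to-right order the NP constituents are "she"; "this architect beside no report during my curious distant argument under no heavy old theory in Ines"; "no report during my curious distant argument under no heavy old theory in Ines"; "my curious distant argument under no heavy old theory in Ines"; "no heavy old theory in Ines"; "Ines". Number 4 is "my curious distant argument under no heavy old theory in Ines".

my curious distant argument under no heavy old theory in Ines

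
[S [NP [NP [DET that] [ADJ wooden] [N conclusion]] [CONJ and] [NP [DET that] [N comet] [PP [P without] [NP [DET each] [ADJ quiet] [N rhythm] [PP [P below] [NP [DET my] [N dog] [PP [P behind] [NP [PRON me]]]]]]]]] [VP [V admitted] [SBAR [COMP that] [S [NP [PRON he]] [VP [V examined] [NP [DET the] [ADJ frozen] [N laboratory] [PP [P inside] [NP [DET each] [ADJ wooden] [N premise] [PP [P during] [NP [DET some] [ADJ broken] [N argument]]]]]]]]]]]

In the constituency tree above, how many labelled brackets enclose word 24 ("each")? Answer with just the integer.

The word sits inside DET, which is inside NP, inside PP, inside NP, inside VP, inside S, inside SBAR, inside VP, inside S — 9 brackets in all.

9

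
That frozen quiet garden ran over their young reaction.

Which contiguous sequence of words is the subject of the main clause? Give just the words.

that frozen quiet garden

"that frozen quiet garden" is the NP that combines with the VP headed by "ran" to form the main clause — the subject.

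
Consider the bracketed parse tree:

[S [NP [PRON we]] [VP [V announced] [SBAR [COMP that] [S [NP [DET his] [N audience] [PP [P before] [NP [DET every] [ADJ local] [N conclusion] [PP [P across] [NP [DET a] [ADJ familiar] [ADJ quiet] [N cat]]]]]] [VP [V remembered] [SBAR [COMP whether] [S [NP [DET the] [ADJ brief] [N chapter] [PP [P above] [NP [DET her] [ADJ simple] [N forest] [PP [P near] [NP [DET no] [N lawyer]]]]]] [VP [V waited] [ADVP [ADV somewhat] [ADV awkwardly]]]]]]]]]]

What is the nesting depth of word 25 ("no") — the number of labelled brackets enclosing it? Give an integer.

The word sits inside DET, which is inside NP, inside PP, inside NP, inside PP, inside NP, inside S, inside SBAR, inside VP, inside S, inside SBAR, inside VP, inside S — 13 brackets in all.

13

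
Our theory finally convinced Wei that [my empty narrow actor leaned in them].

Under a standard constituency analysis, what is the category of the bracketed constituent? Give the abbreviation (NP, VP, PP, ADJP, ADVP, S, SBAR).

S

The span is built around the head "leaned" — a clause (S).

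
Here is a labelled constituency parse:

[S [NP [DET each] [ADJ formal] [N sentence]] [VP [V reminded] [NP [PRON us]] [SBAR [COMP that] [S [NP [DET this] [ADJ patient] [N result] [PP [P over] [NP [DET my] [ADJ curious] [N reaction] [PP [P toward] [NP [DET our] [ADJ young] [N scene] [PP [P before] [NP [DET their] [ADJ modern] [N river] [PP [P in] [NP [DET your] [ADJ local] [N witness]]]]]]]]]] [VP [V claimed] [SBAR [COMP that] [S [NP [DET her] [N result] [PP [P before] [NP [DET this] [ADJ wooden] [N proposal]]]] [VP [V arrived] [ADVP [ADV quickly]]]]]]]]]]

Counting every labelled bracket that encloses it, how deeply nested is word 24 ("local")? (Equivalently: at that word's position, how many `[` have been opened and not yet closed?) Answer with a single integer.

Path from the root down to the word: S → VP → SBAR → S → NP → PP → NP → PP → NP → PP → NP → PP → NP → ADJ. That is 14 enclosing brackets.

14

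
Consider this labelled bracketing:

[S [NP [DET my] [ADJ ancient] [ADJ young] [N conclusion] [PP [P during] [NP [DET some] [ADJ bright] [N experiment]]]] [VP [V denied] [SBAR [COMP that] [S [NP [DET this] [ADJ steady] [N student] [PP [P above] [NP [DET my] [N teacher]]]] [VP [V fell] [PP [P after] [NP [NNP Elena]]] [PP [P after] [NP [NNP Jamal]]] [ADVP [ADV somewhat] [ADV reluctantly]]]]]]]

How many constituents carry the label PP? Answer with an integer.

4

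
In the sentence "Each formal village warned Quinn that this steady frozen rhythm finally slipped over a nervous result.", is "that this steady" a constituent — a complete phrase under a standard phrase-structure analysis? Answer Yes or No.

No

The smallest constituent containing the whole sequence is the subordinate clause [SBAR that this steady frozen rhythm finally slipped over a nervous result], but the sequence is only part of it — it straddles the boundary between complementizer "that" and clause "this steady frozen rhythm finally slipped over a nervous result".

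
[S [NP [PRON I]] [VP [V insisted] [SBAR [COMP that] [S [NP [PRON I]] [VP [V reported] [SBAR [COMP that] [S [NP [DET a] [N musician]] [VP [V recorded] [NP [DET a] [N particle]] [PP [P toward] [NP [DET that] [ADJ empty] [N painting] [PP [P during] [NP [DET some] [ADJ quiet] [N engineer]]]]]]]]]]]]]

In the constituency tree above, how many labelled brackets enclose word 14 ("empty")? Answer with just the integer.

11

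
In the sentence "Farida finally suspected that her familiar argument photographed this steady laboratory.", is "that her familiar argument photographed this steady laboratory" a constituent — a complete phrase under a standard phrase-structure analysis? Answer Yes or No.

Yes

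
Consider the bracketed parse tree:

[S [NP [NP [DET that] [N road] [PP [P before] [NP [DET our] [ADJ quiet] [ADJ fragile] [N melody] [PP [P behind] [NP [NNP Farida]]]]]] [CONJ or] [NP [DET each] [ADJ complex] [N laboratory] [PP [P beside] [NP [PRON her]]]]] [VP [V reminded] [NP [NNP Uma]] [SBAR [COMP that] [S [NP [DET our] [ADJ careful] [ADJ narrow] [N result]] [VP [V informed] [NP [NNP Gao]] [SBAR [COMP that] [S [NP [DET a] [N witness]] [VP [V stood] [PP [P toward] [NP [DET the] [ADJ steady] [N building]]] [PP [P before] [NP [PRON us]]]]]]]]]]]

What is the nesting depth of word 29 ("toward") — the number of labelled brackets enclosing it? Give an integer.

10

Path from the root down to the word: S → VP → SBAR → S → VP → SBAR → S → VP → PP → P. That is 10 enclosing brackets.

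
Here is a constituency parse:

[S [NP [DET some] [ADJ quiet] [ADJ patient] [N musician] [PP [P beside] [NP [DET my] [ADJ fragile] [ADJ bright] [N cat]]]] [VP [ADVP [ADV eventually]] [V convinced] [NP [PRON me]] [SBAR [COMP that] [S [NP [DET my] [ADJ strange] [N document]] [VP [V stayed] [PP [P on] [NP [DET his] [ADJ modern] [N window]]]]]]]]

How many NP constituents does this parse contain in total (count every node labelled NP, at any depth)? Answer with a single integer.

5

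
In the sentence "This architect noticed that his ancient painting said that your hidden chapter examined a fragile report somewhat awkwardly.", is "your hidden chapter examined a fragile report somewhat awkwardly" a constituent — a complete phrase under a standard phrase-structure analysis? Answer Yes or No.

Yes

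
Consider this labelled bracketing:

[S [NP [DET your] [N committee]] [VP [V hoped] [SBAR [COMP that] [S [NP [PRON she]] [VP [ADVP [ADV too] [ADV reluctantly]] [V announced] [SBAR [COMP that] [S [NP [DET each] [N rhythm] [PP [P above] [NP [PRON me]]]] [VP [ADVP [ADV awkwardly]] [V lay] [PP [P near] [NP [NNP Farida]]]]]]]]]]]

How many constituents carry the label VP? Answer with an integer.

3

The VP constituents are: [VP hoped that she too reluctantly announced that each rhythm above me awkwardly lay near Farida]; [VP too reluctantly announced that each rhythm above me awkwardly lay near Farida]; [VP awkwardly lay near Farida]. Total: 3.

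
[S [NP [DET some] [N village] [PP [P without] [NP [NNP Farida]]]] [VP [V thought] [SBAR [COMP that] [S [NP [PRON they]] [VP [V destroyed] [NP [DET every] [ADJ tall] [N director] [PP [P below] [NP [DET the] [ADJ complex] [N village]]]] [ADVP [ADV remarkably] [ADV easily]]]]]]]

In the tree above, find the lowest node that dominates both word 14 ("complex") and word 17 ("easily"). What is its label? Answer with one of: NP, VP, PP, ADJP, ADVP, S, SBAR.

VP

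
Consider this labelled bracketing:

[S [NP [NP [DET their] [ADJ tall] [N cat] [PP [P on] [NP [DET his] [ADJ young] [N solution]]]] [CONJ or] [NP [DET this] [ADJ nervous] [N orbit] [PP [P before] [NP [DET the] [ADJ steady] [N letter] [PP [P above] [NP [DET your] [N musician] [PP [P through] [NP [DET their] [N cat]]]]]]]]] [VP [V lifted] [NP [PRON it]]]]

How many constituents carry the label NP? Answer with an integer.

8

Scanning left to right, an opening `[NP` appears at word positions 1, 1, 5, 9, 13, 17, 20, 23 — 8 in total.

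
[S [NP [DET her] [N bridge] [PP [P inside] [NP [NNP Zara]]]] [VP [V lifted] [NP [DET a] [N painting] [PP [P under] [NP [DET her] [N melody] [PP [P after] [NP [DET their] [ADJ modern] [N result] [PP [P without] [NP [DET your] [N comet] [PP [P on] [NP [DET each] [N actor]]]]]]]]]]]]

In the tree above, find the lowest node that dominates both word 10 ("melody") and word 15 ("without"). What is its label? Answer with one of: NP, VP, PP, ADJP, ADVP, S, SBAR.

Word 10 lies under S → VP → NP → PP → NP → N; word 15 lies under S → VP → NP → PP → NP → PP → NP → PP → P. The lowest shared node is the NP.

NP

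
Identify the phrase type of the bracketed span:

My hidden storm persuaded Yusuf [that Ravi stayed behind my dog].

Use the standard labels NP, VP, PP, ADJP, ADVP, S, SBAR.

SBAR

The bracketed span "that Ravi stayed behind my dog" is headed by "that", making it a subordinate clause (SBAR).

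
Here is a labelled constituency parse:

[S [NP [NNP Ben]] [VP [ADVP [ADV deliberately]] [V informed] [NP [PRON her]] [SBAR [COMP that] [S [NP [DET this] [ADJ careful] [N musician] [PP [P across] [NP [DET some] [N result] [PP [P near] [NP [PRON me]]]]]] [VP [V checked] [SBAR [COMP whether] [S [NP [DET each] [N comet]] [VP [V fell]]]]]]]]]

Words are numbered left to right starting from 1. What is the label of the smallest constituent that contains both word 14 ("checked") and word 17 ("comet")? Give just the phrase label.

Word 14 lies under S → VP → SBAR → S → VP → V; word 17 lies under S → VP → SBAR → S → VP → SBAR → S → NP → N. The lowest shared node is the VP.

VP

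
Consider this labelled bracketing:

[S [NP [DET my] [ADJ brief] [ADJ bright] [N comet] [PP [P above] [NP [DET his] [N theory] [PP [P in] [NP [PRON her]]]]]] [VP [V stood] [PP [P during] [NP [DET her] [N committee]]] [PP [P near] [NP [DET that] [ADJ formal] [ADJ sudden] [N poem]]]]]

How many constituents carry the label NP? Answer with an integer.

5

Listing each NP by its span: [NP my brief bright comet above his theory in her]; [NP his theory in her]; [NP her]; [NP her committee]; [NP that formal sudden poem] — that makes 5.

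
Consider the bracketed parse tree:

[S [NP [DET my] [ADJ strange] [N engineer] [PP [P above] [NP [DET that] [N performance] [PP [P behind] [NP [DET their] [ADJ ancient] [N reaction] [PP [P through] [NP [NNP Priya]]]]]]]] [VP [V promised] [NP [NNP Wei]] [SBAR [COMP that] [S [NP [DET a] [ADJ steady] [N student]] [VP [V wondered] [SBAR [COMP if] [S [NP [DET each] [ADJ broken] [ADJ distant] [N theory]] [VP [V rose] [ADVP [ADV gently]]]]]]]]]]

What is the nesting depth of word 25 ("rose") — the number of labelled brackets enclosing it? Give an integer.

9

Path from the root down to the word: S → VP → SBAR → S → VP → SBAR → S → VP → V. That is 9 enclosing brackets.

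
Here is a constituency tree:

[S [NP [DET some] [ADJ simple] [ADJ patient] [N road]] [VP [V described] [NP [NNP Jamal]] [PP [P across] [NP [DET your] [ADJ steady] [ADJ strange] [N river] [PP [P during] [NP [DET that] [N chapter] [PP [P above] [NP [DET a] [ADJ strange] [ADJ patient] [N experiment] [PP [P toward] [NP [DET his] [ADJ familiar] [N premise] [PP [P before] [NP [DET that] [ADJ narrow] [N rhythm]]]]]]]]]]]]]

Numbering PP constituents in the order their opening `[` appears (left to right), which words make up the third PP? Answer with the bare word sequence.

above a strange patient experiment toward his familiar premise before that narrow rhythm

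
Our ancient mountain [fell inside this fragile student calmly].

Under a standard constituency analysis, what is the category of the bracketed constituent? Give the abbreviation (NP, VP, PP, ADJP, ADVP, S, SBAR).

VP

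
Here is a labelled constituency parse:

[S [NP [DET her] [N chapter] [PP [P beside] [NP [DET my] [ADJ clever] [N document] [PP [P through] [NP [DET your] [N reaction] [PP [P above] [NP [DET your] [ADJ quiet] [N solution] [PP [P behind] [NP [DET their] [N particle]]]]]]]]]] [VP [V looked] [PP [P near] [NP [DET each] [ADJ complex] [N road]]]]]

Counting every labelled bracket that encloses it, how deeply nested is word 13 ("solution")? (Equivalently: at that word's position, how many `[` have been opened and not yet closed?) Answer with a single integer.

9

Path from the root down to the word: S → NP → PP → NP → PP → NP → PP → NP → N. That is 9 enclosing brackets.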